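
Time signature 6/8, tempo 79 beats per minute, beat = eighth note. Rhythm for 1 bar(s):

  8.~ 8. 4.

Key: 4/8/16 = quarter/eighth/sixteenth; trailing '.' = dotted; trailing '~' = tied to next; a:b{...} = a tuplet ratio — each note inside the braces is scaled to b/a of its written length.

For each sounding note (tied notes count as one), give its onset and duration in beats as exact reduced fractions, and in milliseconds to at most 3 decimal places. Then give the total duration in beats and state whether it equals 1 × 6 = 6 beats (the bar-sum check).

1) 0.0ms=0b +2278.481ms=3b
2) 2278.481ms=3b +2278.481ms=3b
Σ=6b of 6 (79bpm 6/8) — PASS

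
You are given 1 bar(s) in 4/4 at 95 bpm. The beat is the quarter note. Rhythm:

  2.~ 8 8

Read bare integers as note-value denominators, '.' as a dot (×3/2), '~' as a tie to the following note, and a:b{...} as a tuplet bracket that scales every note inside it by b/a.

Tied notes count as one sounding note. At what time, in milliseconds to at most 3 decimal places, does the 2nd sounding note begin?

1. 0.0ms @ 0 + 2210.526ms (7/2)
2. 2210.526ms @ 7/2 + 315.789ms (1/2)

note 2 onset = 7/2b = 2210.526ms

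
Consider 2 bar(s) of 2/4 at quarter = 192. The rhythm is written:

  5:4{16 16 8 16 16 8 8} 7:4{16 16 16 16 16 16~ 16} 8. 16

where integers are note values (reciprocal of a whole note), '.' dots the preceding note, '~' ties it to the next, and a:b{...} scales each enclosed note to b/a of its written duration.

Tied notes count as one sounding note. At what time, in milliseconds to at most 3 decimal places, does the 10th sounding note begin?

1. 0.0ms @ 0 + 62.5ms (1/5)
2. 62.5ms @ 1/5 + 62.5ms (1/5)
3. 125.0ms @ 2/5 + 125.0ms (2/5)
4. 250.0ms @ 4/5 + 62.5ms (1/5)
5. 312.5ms @ 1 + 62.5ms (1/5)
6. 375.0ms @ 6/5 + 125.0ms (2/5)
7. 500.0ms @ 8/5 + 125.0ms (2/5)
8. 625.0ms @ 2 + 44.643ms (1/7)
9. 669.643ms @ 15/7 + 44.643ms (1/7)
10. 714.286ms @ 16/7 + 44.643ms (1/7)
11. 758.929ms @ 17/7 + 44.643ms (1/7)
12. 803.571ms @ 18/7 + 44.643ms (1/7)
13. 848.214ms @ 19/7 + 89.286ms (2/7)
14. 937.5ms @ 3 + 234.375ms (3/4)
15. 1171.875ms @ 15/4 + 78.125ms (1/4)

note 10 onset = 16/7b = 714.286ms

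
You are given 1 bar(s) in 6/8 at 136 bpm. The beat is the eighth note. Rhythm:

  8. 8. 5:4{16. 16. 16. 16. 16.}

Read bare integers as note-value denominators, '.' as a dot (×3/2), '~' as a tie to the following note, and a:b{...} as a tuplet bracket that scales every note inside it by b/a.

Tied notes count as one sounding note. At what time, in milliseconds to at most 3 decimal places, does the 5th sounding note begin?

note 5 onset = 21/5b = 1852.941ms

1. 0.0ms @ 0 + 661.765ms (3/2)
2. 661.765ms @ 3/2 + 661.765ms (3/2)
3. 1323.529ms @ 3 + 264.706ms (3/5)
4. 1588.235ms @ 18/5 + 264.706ms (3/5)
5. 1852.941ms @ 21/5 + 264.706ms (3/5)
6. 2117.647ms @ 24/5 + 264.706ms (3/5)
7. 2382.353ms @ 27/5 + 264.706ms (3/5)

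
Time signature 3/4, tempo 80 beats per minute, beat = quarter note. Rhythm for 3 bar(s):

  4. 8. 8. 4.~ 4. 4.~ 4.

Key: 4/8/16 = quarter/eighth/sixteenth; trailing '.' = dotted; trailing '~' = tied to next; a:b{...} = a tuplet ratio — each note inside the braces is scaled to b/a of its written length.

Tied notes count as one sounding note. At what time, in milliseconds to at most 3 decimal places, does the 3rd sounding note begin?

1. 0.0ms @ 0 + 1125.0ms (3/2)
2. 1125.0ms @ 3/2 + 562.5ms (3/4)
3. 1687.5ms @ 9/4 + 562.5ms (3/4)
4. 2250.0ms @ 3 + 2250.0ms (3)
5. 4500.0ms @ 6 + 2250.0ms (3)

note 3 onset = 9/4b = 1687.5ms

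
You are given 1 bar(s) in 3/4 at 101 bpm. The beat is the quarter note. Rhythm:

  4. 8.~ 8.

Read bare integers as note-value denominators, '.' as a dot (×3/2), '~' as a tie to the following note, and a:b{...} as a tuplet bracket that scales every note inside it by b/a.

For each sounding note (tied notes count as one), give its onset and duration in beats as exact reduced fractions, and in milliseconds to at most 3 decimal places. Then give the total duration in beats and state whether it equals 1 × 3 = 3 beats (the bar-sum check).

1) 0.0ms=0b +891.089ms=3/2b
2) 891.089ms=3/2b +891.089ms=3/2b
Σ=3b of 3 (101bpm 3/4) — PASS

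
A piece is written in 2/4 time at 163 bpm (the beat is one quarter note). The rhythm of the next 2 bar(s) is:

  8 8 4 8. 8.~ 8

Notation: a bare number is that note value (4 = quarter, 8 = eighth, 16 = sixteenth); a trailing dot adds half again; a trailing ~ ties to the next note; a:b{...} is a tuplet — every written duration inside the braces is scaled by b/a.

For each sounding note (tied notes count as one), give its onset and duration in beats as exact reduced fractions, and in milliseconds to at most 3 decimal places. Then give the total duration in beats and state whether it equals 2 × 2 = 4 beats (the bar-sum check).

1) 0.0ms=0b +184.049ms=1/2b
2) 184.049ms=1/2b +184.049ms=1/2b
3) 368.098ms=1b +368.098ms=1b
4) 736.196ms=2b +276.074ms=3/4b
5) 1012.27ms=11/4b +460.123ms=5/4b
Σ=4b of 4 (163bpm 2/4) — PASS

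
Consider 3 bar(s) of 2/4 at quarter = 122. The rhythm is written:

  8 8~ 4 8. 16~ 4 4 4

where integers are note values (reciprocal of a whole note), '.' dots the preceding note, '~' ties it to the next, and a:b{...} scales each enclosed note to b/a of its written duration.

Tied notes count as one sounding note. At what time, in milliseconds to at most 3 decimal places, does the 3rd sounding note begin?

note 3 onset = 2b = 983.607ms

1. 0.0ms @ 0 + 245.902ms (1/2)
2. 245.902ms @ 1/2 + 737.705ms (3/2)
3. 983.607ms @ 2 + 368.852ms (3/4)
4. 1352.459ms @ 11/4 + 614.754ms (5/4)
5. 1967.213ms @ 4 + 491.803ms (1)
6. 2459.016ms @ 5 + 491.803ms (1)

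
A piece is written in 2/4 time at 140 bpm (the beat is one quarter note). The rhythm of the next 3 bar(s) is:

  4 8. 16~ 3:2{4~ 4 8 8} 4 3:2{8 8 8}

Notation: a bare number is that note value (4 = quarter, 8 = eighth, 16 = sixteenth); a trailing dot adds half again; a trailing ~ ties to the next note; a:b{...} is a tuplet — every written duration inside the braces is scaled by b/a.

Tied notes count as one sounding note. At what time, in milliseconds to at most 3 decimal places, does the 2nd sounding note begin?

1. 0.0ms @ 0 + 428.571ms (1)
2. 428.571ms @ 1 + 321.429ms (3/4)
3. 750.0ms @ 7/4 + 678.571ms (19/12)
4. 1428.571ms @ 10/3 + 142.857ms (1/3)
5. 1571.429ms @ 11/3 + 142.857ms (1/3)
6. 1714.286ms @ 4 + 428.571ms (1)
7. 2142.857ms @ 5 + 142.857ms (1/3)
8. 2285.714ms @ 16/3 + 142.857ms (1/3)
9. 2428.571ms @ 17/3 + 142.857ms (1/3)

note 2 onset = 1b = 428.571ms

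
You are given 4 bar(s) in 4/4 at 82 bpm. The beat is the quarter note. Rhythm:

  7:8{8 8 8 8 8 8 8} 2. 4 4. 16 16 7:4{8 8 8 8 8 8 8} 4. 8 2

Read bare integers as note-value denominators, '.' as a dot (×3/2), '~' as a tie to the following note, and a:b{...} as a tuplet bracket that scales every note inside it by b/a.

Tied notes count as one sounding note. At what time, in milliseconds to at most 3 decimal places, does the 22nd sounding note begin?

note 22 onset = 14b = 10243.902ms

1. 0.0ms @ 0 + 418.118ms (4/7)
2. 418.118ms @ 4/7 + 418.118ms (4/7)
3. 836.237ms @ 8/7 + 418.118ms (4/7)
4. 1254.355ms @ 12/7 + 418.118ms (4/7)
5. 1672.474ms @ 16/7 + 418.118ms (4/7)
6. 2090.592ms @ 20/7 + 418.118ms (4/7)
7. 2508.711ms @ 24/7 + 418.118ms (4/7)
8. 2926.829ms @ 4 + 2195.122ms (3)
9. 5121.951ms @ 7 + 731.707ms (1)
10. 5853.659ms @ 8 + 1097.561ms (3/2)
11. 6951.22ms @ 19/2 + 182.927ms (1/4)
12. 7134.146ms @ 39/4 + 182.927ms (1/4)
13. 7317.073ms @ 10 + 209.059ms (2/7)
14. 7526.132ms @ 72/7 + 209.059ms (2/7)
15. 7735.192ms @ 74/7 + 209.059ms (2/7)
16. 7944.251ms @ 76/7 + 209.059ms (2/7)
17. 8153.31ms @ 78/7 + 209.059ms (2/7)
18. 8362.369ms @ 80/7 + 209.059ms (2/7)
19. 8571.429ms @ 82/7 + 209.059ms (2/7)
20. 8780.488ms @ 12 + 1097.561ms (3/2)
21. 9878.049ms @ 27/2 + 365.854ms (1/2)
22. 10243.902ms @ 14 + 1463.415ms (2)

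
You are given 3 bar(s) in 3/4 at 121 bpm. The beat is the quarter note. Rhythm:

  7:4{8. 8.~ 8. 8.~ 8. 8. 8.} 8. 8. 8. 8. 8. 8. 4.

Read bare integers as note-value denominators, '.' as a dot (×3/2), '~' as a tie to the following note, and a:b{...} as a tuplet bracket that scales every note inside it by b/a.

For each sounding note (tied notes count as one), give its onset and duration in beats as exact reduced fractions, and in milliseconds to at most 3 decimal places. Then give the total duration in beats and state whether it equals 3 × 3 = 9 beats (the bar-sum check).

1) 0.0ms=0b +212.515ms=3/7b
2) 212.515ms=3/7b +425.03ms=6/7b
3) 637.544ms=9/7b +425.03ms=6/7b
4) 1062.574ms=15/7b +212.515ms=3/7b
5) 1275.089ms=18/7b +212.515ms=3/7b
6) 1487.603ms=3b +371.901ms=3/4b
7) 1859.504ms=15/4b +371.901ms=3/4b
8) 2231.405ms=9/2b +371.901ms=3/4b
9) 2603.306ms=21/4b +371.901ms=3/4b
10) 2975.207ms=6b +371.901ms=3/4b
11) 3347.107ms=27/4b +371.901ms=3/4b
12) 3719.008ms=15/2b +743.802ms=3/2b
Σ=9b of 9 (121bpm 3/4) — PASS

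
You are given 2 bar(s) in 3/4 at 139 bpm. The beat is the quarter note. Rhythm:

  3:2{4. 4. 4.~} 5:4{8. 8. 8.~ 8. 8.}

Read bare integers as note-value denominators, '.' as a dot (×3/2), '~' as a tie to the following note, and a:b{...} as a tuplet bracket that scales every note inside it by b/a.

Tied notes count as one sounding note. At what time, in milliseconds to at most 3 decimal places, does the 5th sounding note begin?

note 5 onset = 21/5b = 1812.95ms

1. 0.0ms @ 0 + 431.655ms (1)
2. 431.655ms @ 1 + 431.655ms (1)
3. 863.309ms @ 2 + 690.647ms (8/5)
4. 1553.957ms @ 18/5 + 258.993ms (3/5)
5. 1812.95ms @ 21/5 + 517.986ms (6/5)
6. 2330.935ms @ 27/5 + 258.993ms (3/5)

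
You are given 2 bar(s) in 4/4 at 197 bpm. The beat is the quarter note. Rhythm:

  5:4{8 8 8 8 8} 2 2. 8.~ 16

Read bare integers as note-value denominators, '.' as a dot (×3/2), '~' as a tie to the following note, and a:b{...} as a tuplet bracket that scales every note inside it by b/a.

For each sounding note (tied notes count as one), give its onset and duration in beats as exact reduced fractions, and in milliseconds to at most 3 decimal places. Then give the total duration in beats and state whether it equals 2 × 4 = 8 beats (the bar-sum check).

1) 0.0ms=0b +121.827ms=2/5b
2) 121.827ms=2/5b +121.827ms=2/5b
3) 243.655ms=4/5b +121.827ms=2/5b
4) 365.482ms=6/5b +121.827ms=2/5b
5) 487.31ms=8/5b +121.827ms=2/5b
6) 609.137ms=2b +609.137ms=2b
7) 1218.274ms=4b +913.706ms=3b
8) 2131.98ms=7b +304.569ms=1b
Σ=8b of 8 (197bpm 4/4) — PASS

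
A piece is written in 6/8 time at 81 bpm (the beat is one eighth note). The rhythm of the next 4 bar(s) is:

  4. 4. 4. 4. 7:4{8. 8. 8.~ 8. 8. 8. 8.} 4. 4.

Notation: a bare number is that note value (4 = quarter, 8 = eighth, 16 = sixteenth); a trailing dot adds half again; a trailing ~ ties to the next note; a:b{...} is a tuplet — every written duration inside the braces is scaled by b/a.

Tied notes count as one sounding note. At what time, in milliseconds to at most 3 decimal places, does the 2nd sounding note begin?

note 2 onset = 3b = 2222.222ms

1. 0.0ms @ 0 + 2222.222ms (3)
2. 2222.222ms @ 3 + 2222.222ms (3)
3. 4444.444ms @ 6 + 2222.222ms (3)
4. 6666.667ms @ 9 + 2222.222ms (3)
5. 8888.889ms @ 12 + 634.921ms (6/7)
6. 9523.81ms @ 90/7 + 634.921ms (6/7)
7. 10158.73ms @ 96/7 + 1269.841ms (12/7)
8. 11428.571ms @ 108/7 + 634.921ms (6/7)
9. 12063.492ms @ 114/7 + 634.921ms (6/7)
10. 12698.413ms @ 120/7 + 634.921ms (6/7)
11. 13333.333ms @ 18 + 2222.222ms (3)
12. 15555.556ms @ 21 + 2222.222ms (3)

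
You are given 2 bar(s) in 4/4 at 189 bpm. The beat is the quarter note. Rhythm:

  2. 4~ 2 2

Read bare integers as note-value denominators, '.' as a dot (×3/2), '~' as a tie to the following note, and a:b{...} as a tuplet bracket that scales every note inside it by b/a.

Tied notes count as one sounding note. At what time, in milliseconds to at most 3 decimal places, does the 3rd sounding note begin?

1. 0.0ms @ 0 + 952.381ms (3)
2. 952.381ms @ 3 + 952.381ms (3)
3. 1904.762ms @ 6 + 634.921ms (2)

note 3 onset = 6b = 1904.762ms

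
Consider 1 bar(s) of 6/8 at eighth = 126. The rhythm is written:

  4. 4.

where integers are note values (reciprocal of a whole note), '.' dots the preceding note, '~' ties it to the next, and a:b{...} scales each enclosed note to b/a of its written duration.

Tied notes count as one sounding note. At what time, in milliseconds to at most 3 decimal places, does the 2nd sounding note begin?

1. 0.0ms @ 0 + 1428.571ms (3)
2. 1428.571ms @ 3 + 1428.571ms (3)

note 2 onset = 3b = 1428.571ms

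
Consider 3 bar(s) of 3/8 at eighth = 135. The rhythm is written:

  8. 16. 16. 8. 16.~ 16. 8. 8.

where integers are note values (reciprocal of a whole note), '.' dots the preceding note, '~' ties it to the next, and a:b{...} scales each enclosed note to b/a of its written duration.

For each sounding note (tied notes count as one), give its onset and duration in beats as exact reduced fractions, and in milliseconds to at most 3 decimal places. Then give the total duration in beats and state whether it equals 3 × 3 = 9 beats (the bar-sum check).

1) 0.0ms=0b +666.667ms=3/2b
2) 666.667ms=3/2b +333.333ms=3/4b
3) 1000.0ms=9/4b +333.333ms=3/4b
4) 1333.333ms=3b +666.667ms=3/2b
5) 2000.0ms=9/2b +666.667ms=3/2b
6) 2666.667ms=6b +666.667ms=3/2b
7) 3333.333ms=15/2b +666.667ms=3/2b
Σ=9b of 9 (135bpm 3/8) — PASS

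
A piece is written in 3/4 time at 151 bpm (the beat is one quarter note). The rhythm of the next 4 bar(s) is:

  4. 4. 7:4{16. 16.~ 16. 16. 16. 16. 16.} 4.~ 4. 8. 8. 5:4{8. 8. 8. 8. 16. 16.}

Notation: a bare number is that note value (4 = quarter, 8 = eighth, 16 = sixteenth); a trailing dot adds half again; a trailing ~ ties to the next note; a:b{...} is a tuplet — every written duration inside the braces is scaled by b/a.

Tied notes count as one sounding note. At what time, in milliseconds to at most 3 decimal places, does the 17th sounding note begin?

note 17 onset = 117/10b = 4649.007ms

1. 0.0ms @ 0 + 596.026ms (3/2)
2. 596.026ms @ 3/2 + 596.026ms (3/2)
3. 1192.053ms @ 3 + 85.147ms (3/14)
4. 1277.2ms @ 45/14 + 170.293ms (3/7)
5. 1447.493ms @ 51/14 + 85.147ms (3/14)
6. 1532.64ms @ 27/7 + 85.147ms (3/14)
7. 1617.786ms @ 57/14 + 85.147ms (3/14)
8. 1702.933ms @ 30/7 + 85.147ms (3/14)
9. 1788.079ms @ 9/2 + 1192.053ms (3)
10. 2980.132ms @ 15/2 + 298.013ms (3/4)
11. 3278.146ms @ 33/4 + 298.013ms (3/4)
12. 3576.159ms @ 9 + 238.411ms (3/5)
13. 3814.57ms @ 48/5 + 238.411ms (3/5)
14. 4052.98ms @ 51/5 + 238.411ms (3/5)
15. 4291.391ms @ 54/5 + 238.411ms (3/5)
16. 4529.801ms @ 57/5 + 119.205ms (3/10)
17. 4649.007ms @ 117/10 + 119.205ms (3/10)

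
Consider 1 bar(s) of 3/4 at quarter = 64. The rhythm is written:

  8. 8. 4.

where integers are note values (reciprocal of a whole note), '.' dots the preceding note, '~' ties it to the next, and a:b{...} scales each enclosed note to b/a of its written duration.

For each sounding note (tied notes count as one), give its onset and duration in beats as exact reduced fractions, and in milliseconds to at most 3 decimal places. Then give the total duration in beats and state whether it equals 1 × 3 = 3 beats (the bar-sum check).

1) 0.0ms=0b +703.125ms=3/4b
2) 703.125ms=3/4b +703.125ms=3/4b
3) 1406.25ms=3/2b +1406.25ms=3/2b
Σ=3b of 3 (64bpm 3/4) — PASS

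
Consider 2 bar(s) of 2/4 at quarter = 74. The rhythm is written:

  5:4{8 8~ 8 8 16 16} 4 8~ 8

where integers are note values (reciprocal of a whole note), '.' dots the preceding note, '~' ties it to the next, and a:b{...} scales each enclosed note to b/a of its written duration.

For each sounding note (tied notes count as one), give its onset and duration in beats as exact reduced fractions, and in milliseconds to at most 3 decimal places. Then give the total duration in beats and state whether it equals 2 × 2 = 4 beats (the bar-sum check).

1) 0.0ms=0b +324.324ms=2/5b
2) 324.324ms=2/5b +648.649ms=4/5b
3) 972.973ms=6/5b +324.324ms=2/5b
4) 1297.297ms=8/5b +162.162ms=1/5b
5) 1459.459ms=9/5b +162.162ms=1/5b
6) 1621.622ms=2b +810.811ms=1b
7) 2432.432ms=3b +810.811ms=1b
Σ=4b of 4 (74bpm 2/4) — PASS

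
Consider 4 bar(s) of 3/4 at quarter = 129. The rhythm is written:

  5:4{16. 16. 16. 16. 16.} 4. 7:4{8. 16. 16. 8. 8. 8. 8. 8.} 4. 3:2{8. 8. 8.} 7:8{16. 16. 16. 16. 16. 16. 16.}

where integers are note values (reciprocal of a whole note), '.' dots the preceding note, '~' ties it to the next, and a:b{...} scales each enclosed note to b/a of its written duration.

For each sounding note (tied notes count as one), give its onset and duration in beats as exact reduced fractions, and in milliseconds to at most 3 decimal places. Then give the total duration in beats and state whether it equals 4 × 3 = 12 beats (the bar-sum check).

1) 0.0ms=0b +139.535ms=3/10b
2) 139.535ms=3/10b +139.535ms=3/10b
3) 279.07ms=3/5b +139.535ms=3/10b
4) 418.605ms=9/10b +139.535ms=3/10b
5) 558.14ms=6/5b +139.535ms=3/10b
6) 697.674ms=3/2b +697.674ms=3/2b
7) 1395.349ms=3b +199.336ms=3/7b
8) 1594.684ms=24/7b +99.668ms=3/14b
9) 1694.352ms=51/14b +99.668ms=3/14b
10) 1794.02ms=27/7b +199.336ms=3/7b
11) 1993.355ms=30/7b +199.336ms=3/7b
12) 2192.691ms=33/7b +199.336ms=3/7b
13) 2392.027ms=36/7b +199.336ms=3/7b
14) 2591.362ms=39/7b +199.336ms=3/7b
15) 2790.698ms=6b +697.674ms=3/2b
16) 3488.372ms=15/2b +232.558ms=1/2b
17) 3720.93ms=8b +232.558ms=1/2b
18) 3953.488ms=17/2b +232.558ms=1/2b
19) 4186.047ms=9b +199.336ms=3/7b
20) 4385.382ms=66/7b +199.336ms=3/7b
21) 4584.718ms=69/7b +199.336ms=3/7b
22) 4784.053ms=72/7b +199.336ms=3/7b
23) 4983.389ms=75/7b +199.336ms=3/7b
24) 5182.724ms=78/7b +199.336ms=3/7b
25) 5382.06ms=81/7b +199.336ms=3/7b
Σ=12b of 12 (129bpm 3/4) — PASS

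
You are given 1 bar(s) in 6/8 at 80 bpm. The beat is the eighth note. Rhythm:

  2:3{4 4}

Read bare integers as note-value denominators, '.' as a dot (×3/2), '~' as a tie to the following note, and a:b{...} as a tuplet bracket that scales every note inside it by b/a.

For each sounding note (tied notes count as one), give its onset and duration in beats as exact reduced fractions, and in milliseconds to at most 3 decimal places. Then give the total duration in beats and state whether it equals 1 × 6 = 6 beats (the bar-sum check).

1) 0.0ms=0b +2250.0ms=3b
2) 2250.0ms=3b +2250.0ms=3b
Σ=6b of 6 (80bpm 6/8) — PASS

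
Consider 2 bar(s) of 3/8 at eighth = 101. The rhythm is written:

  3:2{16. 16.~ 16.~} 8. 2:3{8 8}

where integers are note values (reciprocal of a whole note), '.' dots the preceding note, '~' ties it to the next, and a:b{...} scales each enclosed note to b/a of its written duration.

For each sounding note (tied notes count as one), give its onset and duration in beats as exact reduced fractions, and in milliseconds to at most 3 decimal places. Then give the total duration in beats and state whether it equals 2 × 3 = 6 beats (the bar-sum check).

1) 0.0ms=0b +297.03ms=1/2b
2) 297.03ms=1/2b +1485.149ms=5/2b
3) 1782.178ms=3b +891.089ms=3/2b
4) 2673.267ms=9/2b +891.089ms=3/2b
Σ=6b of 6 (101bpm 3/8) — PASS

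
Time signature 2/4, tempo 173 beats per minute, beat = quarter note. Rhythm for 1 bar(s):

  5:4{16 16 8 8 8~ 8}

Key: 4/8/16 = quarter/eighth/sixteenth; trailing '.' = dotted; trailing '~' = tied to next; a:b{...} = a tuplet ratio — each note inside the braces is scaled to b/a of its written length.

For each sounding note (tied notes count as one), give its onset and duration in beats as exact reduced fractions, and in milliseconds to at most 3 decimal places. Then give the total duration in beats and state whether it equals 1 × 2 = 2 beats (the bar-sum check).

1) 0.0ms=0b +69.364ms=1/5b
2) 69.364ms=1/5b +69.364ms=1/5b
3) 138.728ms=2/5b +138.728ms=2/5b
4) 277.457ms=4/5b +138.728ms=2/5b
5) 416.185ms=6/5b +277.457ms=4/5b
Σ=2b of 2 (173bpm 2/4) — PASS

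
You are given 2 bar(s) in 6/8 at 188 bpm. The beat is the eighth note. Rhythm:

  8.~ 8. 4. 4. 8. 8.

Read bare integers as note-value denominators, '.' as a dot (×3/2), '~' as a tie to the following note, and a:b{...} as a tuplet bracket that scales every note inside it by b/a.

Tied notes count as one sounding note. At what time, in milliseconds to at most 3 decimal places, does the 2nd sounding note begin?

1. 0.0ms @ 0 + 957.447ms (3)
2. 957.447ms @ 3 + 957.447ms (3)
3. 1914.894ms @ 6 + 957.447ms (3)
4. 2872.34ms @ 9 + 478.723ms (3/2)
5. 3351.064ms @ 21/2 + 478.723ms (3/2)

note 2 onset = 3b = 957.447ms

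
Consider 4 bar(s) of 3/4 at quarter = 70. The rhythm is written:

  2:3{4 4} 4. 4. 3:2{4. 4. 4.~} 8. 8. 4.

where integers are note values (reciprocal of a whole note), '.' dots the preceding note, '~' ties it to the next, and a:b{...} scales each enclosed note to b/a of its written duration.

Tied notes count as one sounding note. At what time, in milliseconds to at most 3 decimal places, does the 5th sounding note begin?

note 5 onset = 6b = 5142.857ms

1. 0.0ms @ 0 + 1285.714ms (3/2)
2. 1285.714ms @ 3/2 + 1285.714ms (3/2)
3. 2571.429ms @ 3 + 1285.714ms (3/2)
4. 3857.143ms @ 9/2 + 1285.714ms (3/2)
5. 5142.857ms @ 6 + 857.143ms (1)
6. 6000.0ms @ 7 + 857.143ms (1)
7. 6857.143ms @ 8 + 1500.0ms (7/4)
8. 8357.143ms @ 39/4 + 642.857ms (3/4)
9. 9000.0ms @ 21/2 + 1285.714ms (3/2)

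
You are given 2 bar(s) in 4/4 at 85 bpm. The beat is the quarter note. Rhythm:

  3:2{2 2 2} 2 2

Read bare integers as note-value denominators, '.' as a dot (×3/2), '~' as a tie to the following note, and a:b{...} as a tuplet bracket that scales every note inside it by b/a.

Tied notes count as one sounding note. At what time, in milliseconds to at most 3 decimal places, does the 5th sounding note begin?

1. 0.0ms @ 0 + 941.176ms (4/3)
2. 941.176ms @ 4/3 + 941.176ms (4/3)
3. 1882.353ms @ 8/3 + 941.176ms (4/3)
4. 2823.529ms @ 4 + 1411.765ms (2)
5. 4235.294ms @ 6 + 1411.765ms (2)

note 5 onset = 6b = 4235.294ms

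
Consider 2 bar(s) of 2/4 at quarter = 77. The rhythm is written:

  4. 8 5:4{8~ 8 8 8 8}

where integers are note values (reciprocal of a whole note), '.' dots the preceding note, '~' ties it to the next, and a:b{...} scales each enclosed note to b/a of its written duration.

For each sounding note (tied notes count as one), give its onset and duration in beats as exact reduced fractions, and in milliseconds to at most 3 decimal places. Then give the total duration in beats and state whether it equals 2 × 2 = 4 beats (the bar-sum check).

1) 0.0ms=0b +1168.831ms=3/2b
2) 1168.831ms=3/2b +389.61ms=1/2b
3) 1558.442ms=2b +623.377ms=4/5b
4) 2181.818ms=14/5b +311.688ms=2/5b
5) 2493.506ms=16/5b +311.688ms=2/5b
6) 2805.195ms=18/5b +311.688ms=2/5b
Σ=4b of 4 (77bpm 2/4) — PASS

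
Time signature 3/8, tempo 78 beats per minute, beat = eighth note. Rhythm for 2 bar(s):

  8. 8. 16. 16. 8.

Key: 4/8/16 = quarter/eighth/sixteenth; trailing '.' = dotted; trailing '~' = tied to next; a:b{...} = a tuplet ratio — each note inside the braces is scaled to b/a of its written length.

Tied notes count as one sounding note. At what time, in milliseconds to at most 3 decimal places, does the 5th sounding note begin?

1. 0.0ms @ 0 + 1153.846ms (3/2)
2. 1153.846ms @ 3/2 + 1153.846ms (3/2)
3. 2307.692ms @ 3 + 576.923ms (3/4)
4. 2884.615ms @ 15/4 + 576.923ms (3/4)
5. 3461.538ms @ 9/2 + 1153.846ms (3/2)

note 5 onset = 9/2b = 3461.538ms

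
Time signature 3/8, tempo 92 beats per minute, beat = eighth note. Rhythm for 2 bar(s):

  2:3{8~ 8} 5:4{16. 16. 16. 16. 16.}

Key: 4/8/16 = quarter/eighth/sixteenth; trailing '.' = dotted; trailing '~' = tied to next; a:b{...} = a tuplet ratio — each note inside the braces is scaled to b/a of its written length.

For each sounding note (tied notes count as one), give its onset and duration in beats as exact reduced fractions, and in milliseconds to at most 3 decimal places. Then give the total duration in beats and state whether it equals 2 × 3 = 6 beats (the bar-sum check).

1) 0.0ms=0b +1956.522ms=3b
2) 1956.522ms=3b +391.304ms=3/5b
3) 2347.826ms=18/5b +391.304ms=3/5b
4) 2739.13ms=21/5b +391.304ms=3/5b
5) 3130.435ms=24/5b +391.304ms=3/5b
6) 3521.739ms=27/5b +391.304ms=3/5b
Σ=6b of 6 (92bpm 3/8) — PASS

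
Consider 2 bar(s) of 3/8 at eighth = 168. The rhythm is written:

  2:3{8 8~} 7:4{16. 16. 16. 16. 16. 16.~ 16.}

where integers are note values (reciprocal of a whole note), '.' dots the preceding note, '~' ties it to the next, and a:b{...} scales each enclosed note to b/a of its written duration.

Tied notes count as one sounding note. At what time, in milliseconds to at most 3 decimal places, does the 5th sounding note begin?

note 5 onset = 30/7b = 1530.612ms

1. 0.0ms @ 0 + 535.714ms (3/2)
2. 535.714ms @ 3/2 + 688.776ms (27/14)
3. 1224.49ms @ 24/7 + 153.061ms (3/7)
4. 1377.551ms @ 27/7 + 153.061ms (3/7)
5. 1530.612ms @ 30/7 + 153.061ms (3/7)
6. 1683.673ms @ 33/7 + 153.061ms (3/7)
7. 1836.735ms @ 36/7 + 306.122ms (6/7)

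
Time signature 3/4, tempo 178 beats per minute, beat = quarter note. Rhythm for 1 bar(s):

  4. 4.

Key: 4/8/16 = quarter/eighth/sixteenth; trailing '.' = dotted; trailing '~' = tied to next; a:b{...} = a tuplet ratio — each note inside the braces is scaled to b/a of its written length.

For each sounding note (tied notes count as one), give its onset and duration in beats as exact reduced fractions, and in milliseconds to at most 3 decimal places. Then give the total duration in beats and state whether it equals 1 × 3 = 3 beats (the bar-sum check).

1) 0.0ms=0b +505.618ms=3/2b
2) 505.618ms=3/2b +505.618ms=3/2b
Σ=3b of 3 (178bpm 3/4) — PASS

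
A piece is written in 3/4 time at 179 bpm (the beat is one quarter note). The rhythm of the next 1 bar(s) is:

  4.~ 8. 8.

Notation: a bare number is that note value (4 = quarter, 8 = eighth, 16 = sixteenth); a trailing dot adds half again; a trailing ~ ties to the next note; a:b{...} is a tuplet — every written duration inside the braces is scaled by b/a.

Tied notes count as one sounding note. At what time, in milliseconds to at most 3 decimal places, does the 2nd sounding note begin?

1. 0.0ms @ 0 + 754.19ms (9/4)
2. 754.19ms @ 9/4 + 251.397ms (3/4)

note 2 onset = 9/4b = 754.19ms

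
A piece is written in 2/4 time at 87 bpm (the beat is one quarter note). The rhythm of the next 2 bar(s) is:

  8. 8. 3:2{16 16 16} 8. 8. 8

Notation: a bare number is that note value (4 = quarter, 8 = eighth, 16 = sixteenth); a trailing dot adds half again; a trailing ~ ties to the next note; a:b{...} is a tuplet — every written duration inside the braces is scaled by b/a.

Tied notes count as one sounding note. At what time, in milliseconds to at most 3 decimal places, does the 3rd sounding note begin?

1. 0.0ms @ 0 + 517.241ms (3/4)
2. 517.241ms @ 3/4 + 517.241ms (3/4)
3. 1034.483ms @ 3/2 + 114.943ms (1/6)
4. 1149.425ms @ 5/3 + 114.943ms (1/6)
5. 1264.368ms @ 11/6 + 114.943ms (1/6)
6. 1379.31ms @ 2 + 517.241ms (3/4)
7. 1896.552ms @ 11/4 + 517.241ms (3/4)
8. 2413.793ms @ 7/2 + 344.828ms (1/2)

note 3 onset = 3/2b = 1034.483ms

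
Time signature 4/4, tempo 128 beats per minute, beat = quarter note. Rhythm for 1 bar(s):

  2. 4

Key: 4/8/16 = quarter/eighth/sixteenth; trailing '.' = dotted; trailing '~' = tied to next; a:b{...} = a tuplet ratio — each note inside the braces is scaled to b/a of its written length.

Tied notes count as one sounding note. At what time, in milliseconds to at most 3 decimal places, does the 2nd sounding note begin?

1. 0.0ms @ 0 + 1406.25ms (3)
2. 1406.25ms @ 3 + 468.75ms (1)

note 2 onset = 3b = 1406.25ms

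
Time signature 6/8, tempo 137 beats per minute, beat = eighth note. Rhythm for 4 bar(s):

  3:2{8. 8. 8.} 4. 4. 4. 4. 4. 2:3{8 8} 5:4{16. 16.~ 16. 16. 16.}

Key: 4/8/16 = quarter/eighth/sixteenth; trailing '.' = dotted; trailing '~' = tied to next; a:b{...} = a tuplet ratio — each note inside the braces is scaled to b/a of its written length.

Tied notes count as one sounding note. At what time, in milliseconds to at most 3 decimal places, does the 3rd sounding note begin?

1. 0.0ms @ 0 + 437.956ms (1)
2. 437.956ms @ 1 + 437.956ms (1)
3. 875.912ms @ 2 + 437.956ms (1)
4. 1313.869ms @ 3 + 1313.869ms (3)
5. 2627.737ms @ 6 + 1313.869ms (3)
6. 3941.606ms @ 9 + 1313.869ms (3)
7. 5255.474ms @ 12 + 1313.869ms (3)
8. 6569.343ms @ 15 + 1313.869ms (3)
9. 7883.212ms @ 18 + 656.934ms (3/2)
10. 8540.146ms @ 39/2 + 656.934ms (3/2)
11. 9197.08ms @ 21 + 262.774ms (3/5)
12. 9459.854ms @ 108/5 + 525.547ms (6/5)
13. 9985.401ms @ 114/5 + 262.774ms (3/5)
14. 10248.175ms @ 117/5 + 262.774ms (3/5)

note 3 onset = 2b = 875.912ms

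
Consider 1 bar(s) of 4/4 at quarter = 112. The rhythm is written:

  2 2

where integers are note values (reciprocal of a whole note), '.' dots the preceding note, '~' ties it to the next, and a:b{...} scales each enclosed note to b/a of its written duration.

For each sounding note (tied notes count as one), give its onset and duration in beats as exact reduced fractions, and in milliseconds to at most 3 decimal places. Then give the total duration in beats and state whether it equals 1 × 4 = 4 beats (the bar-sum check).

1) 0.0ms=0b +1071.429ms=2b
2) 1071.429ms=2b +1071.429ms=2b
Σ=4b of 4 (112bpm 4/4) — PASS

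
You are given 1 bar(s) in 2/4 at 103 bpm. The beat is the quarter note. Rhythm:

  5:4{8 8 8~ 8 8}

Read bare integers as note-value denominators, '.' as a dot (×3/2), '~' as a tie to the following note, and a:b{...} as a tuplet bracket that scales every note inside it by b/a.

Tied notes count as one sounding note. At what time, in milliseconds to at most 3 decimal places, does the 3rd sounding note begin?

note 3 onset = 4/5b = 466.019ms

1. 0.0ms @ 0 + 233.01ms (2/5)
2. 233.01ms @ 2/5 + 233.01ms (2/5)
3. 466.019ms @ 4/5 + 466.019ms (4/5)
4. 932.039ms @ 8/5 + 233.01ms (2/5)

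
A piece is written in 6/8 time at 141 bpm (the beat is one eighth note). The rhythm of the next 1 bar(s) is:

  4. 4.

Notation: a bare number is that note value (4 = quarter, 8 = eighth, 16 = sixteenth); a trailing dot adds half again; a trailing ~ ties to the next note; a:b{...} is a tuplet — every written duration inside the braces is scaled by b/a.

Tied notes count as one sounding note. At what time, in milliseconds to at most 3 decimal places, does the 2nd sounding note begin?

1. 0.0ms @ 0 + 1276.596ms (3)
2. 1276.596ms @ 3 + 1276.596ms (3)

note 2 onset = 3b = 1276.596ms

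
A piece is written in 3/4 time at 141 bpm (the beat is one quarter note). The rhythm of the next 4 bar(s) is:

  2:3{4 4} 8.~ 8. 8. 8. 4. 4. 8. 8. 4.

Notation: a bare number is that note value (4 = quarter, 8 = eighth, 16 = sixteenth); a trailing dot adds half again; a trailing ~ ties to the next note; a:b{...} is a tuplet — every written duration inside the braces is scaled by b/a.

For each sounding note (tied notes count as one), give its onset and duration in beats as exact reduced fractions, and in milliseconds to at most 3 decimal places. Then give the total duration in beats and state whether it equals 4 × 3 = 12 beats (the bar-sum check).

1) 0.0ms=0b +638.298ms=3/2b
2) 638.298ms=3/2b +638.298ms=3/2b
3) 1276.596ms=3b +638.298ms=3/2b
4) 1914.894ms=9/2b +319.149ms=3/4b
5) 2234.043ms=21/4b +319.149ms=3/4b
6) 2553.191ms=6b +638.298ms=3/2b
7) 3191.489ms=15/2b +638.298ms=3/2b
8) 3829.787ms=9b +319.149ms=3/4b
9) 4148.936ms=39/4b +319.149ms=3/4b
10) 4468.085ms=21/2b +638.298ms=3/2b
Σ=12b of 12 (141bpm 3/4) — PASS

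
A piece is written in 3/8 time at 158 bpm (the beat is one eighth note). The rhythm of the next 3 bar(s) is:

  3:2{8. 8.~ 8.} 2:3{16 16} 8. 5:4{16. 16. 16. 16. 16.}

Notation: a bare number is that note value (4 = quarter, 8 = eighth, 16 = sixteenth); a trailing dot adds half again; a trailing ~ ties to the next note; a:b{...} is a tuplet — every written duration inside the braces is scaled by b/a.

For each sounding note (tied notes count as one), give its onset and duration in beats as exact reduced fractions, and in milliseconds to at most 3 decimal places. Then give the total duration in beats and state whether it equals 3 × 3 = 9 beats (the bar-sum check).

1) 0.0ms=0b +379.747ms=1b
2) 379.747ms=1b +759.494ms=2b
3) 1139.241ms=3b +284.81ms=3/4b
4) 1424.051ms=15/4b +284.81ms=3/4b
5) 1708.861ms=9/2b +569.62ms=3/2b
6) 2278.481ms=6b +227.848ms=3/5b
7) 2506.329ms=33/5b +227.848ms=3/5b
8) 2734.177ms=36/5b +227.848ms=3/5b
9) 2962.025ms=39/5b +227.848ms=3/5b
10) 3189.873ms=42/5b +227.848ms=3/5b
Σ=9b of 9 (158bpm 3/8) — PASS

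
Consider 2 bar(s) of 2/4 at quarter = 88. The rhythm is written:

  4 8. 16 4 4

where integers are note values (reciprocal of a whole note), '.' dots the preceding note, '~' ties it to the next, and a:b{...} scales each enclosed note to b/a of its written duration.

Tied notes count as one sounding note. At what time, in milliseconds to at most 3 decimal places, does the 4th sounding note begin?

1. 0.0ms @ 0 + 681.818ms (1)
2. 681.818ms @ 1 + 511.364ms (3/4)
3. 1193.182ms @ 7/4 + 170.455ms (1/4)
4. 1363.636ms @ 2 + 681.818ms (1)
5. 2045.455ms @ 3 + 681.818ms (1)

note 4 onset = 2b = 1363.636ms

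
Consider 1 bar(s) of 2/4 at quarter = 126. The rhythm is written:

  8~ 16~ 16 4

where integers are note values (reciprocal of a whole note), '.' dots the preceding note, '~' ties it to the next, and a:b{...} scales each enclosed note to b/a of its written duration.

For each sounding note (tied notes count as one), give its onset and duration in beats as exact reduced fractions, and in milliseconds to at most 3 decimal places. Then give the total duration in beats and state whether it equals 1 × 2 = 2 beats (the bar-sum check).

1) 0.0ms=0b +476.19ms=1b
2) 476.19ms=1b +476.19ms=1b
Σ=2b of 2 (126bpm 2/4) — PASS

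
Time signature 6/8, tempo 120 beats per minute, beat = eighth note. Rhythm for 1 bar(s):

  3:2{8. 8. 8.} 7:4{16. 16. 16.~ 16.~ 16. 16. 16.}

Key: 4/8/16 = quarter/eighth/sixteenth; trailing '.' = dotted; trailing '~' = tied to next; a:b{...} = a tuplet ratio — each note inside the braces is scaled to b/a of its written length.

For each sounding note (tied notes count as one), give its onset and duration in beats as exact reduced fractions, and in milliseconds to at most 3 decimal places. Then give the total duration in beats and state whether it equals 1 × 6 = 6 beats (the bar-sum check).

1) 0.0ms=0b +500.0ms=1b
2) 500.0ms=1b +500.0ms=1b
3) 1000.0ms=2b +500.0ms=1b
4) 1500.0ms=3b +214.286ms=3/7b
5) 1714.286ms=24/7b +214.286ms=3/7b
6) 1928.571ms=27/7b +642.857ms=9/7b
7) 2571.429ms=36/7b +214.286ms=3/7b
8) 2785.714ms=39/7b +214.286ms=3/7b
Σ=6b of 6 (120bpm 6/8) — PASS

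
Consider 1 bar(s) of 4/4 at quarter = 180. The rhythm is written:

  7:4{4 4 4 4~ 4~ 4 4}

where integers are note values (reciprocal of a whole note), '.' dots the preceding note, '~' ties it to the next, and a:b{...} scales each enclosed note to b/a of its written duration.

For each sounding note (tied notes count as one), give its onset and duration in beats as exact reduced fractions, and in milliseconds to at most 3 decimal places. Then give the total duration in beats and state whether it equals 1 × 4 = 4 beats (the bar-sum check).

1) 0.0ms=0b +190.476ms=4/7b
2) 190.476ms=4/7b +190.476ms=4/7b
3) 380.952ms=8/7b +190.476ms=4/7b
4) 571.429ms=12/7b +571.429ms=12/7b
5) 1142.857ms=24/7b +190.476ms=4/7b
Σ=4b of 4 (180bpm 4/4) — PASS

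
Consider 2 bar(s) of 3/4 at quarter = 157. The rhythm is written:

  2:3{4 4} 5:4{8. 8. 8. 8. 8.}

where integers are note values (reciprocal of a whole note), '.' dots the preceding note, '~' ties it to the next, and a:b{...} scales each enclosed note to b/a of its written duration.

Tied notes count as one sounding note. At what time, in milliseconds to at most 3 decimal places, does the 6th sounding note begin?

1. 0.0ms @ 0 + 573.248ms (3/2)
2. 573.248ms @ 3/2 + 573.248ms (3/2)
3. 1146.497ms @ 3 + 229.299ms (3/5)
4. 1375.796ms @ 18/5 + 229.299ms (3/5)
5. 1605.096ms @ 21/5 + 229.299ms (3/5)
6. 1834.395ms @ 24/5 + 229.299ms (3/5)
7. 2063.694ms @ 27/5 + 229.299ms (3/5)

note 6 onset = 24/5b = 1834.395ms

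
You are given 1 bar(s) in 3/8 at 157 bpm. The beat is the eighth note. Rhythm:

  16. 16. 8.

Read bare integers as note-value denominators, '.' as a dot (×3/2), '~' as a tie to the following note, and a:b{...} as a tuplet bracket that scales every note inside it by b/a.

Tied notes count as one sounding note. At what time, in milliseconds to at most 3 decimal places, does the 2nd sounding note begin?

note 2 onset = 3/4b = 286.624ms

1. 0.0ms @ 0 + 286.624ms (3/4)
2. 286.624ms @ 3/4 + 286.624ms (3/4)
3. 573.248ms @ 3/2 + 573.248ms (3/2)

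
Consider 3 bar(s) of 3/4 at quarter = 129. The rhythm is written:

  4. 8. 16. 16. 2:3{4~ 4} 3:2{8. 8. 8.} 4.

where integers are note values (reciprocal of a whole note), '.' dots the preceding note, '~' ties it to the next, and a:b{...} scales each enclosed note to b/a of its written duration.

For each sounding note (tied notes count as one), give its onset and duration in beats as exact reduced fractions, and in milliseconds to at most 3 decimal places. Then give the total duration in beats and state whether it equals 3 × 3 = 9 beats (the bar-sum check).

1) 0.0ms=0b +697.674ms=3/2b
2) 697.674ms=3/2b +348.837ms=3/4b
3) 1046.512ms=9/4b +174.419ms=3/8b
4) 1220.93ms=21/8b +174.419ms=3/8b
5) 1395.349ms=3b +1395.349ms=3b
6) 2790.698ms=6b +232.558ms=1/2b
7) 3023.256ms=13/2b +232.558ms=1/2b
8) 3255.814ms=7b +232.558ms=1/2b
9) 3488.372ms=15/2b +697.674ms=3/2b
Σ=9b of 9 (129bpm 3/4) — PASS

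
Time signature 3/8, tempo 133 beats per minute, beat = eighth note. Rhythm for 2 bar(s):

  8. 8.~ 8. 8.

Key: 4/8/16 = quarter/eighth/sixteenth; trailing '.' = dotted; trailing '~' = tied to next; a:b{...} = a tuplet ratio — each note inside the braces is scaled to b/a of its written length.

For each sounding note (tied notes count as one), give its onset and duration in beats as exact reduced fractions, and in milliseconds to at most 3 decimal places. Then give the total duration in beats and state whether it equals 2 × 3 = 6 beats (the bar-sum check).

1) 0.0ms=0b +676.692ms=3/2b
2) 676.692ms=3/2b +1353.383ms=3b
3) 2030.075ms=9/2b +676.692ms=3/2b
Σ=6b of 6 (133bpm 3/8) — PASS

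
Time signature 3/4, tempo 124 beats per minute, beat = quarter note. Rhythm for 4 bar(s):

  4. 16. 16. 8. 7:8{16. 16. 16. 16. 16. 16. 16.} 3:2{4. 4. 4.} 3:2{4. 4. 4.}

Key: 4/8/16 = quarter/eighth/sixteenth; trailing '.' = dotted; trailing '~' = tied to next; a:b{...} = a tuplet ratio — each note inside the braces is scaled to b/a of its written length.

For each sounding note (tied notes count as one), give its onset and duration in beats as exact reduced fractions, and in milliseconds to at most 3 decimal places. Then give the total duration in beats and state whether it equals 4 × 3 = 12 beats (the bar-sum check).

1) 0.0ms=0b +725.806ms=3/2b
2) 725.806ms=3/2b +181.452ms=3/8b
3) 907.258ms=15/8b +181.452ms=3/8b
4) 1088.71ms=9/4b +362.903ms=3/4b
5) 1451.613ms=3b +207.373ms=3/7b
6) 1658.986ms=24/7b +207.373ms=3/7b
7) 1866.359ms=27/7b +207.373ms=3/7b
8) 2073.733ms=30/7b +207.373ms=3/7b
9) 2281.106ms=33/7b +207.373ms=3/7b
10) 2488.479ms=36/7b +207.373ms=3/7b
11) 2695.853ms=39/7b +207.373ms=3/7b
12) 2903.226ms=6b +483.871ms=1b
13) 3387.097ms=7b +483.871ms=1b
14) 3870.968ms=8b +483.871ms=1b
15) 4354.839ms=9b +483.871ms=1b
16) 4838.71ms=10b +483.871ms=1b
17) 5322.581ms=11b +483.871ms=1b
Σ=12b of 12 (124bpm 3/4) — PASS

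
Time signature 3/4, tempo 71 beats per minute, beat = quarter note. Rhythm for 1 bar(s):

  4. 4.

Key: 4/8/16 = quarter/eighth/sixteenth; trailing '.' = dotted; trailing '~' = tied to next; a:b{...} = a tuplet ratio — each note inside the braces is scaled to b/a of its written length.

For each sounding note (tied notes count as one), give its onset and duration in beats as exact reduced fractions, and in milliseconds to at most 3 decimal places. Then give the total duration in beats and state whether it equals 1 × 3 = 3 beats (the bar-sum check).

1) 0.0ms=0b +1267.606ms=3/2b
2) 1267.606ms=3/2b +1267.606ms=3/2b
Σ=3b of 3 (71bpm 3/4) — PASS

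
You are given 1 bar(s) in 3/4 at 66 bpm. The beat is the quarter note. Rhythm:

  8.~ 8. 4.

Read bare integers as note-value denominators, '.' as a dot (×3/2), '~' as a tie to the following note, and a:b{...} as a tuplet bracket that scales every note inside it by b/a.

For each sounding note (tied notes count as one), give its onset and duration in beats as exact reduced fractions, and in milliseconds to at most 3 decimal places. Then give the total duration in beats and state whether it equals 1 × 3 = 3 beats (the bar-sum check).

1) 0.0ms=0b +1363.636ms=3/2b
2) 1363.636ms=3/2b +1363.636ms=3/2b
Σ=3b of 3 (66bpm 3/4) — PASS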